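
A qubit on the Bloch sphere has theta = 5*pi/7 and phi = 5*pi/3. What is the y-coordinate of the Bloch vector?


theta = 2.2440, phi = 5.2360
r_y = sin(theta)*sin(phi) = 0.7818 * -0.8660
r_y = -0.6771

-0.6771


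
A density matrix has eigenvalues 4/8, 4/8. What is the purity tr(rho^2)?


tr(rho^2) = sum of eigenvalues squared
= (4/8)^2 + (4/8)^2
= (16 + 16) / 64
= 32/64
= 0.5000

0.5000


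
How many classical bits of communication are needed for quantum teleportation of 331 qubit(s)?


Quantum teleportation requires 2 classical bits per qubit teleported.
331 qubit(s) -> 2 * 331 = 662 classical bits

662


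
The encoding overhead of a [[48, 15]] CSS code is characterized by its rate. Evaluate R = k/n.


Code rate R = k/n
= 15/48
= 0.3125

0.3125


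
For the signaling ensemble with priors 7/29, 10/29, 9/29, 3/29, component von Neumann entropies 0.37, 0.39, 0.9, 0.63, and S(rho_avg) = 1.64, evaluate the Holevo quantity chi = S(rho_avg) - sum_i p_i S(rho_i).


chi = S(rho) - sum_i p_i * S(rho_i)
Weighted entropy = 7/29 * 0.37 + 10/29 * 0.39 + 9/29 * 0.9 + 3/29 * 0.63
= 0.5683
chi = 1.64 - 0.5683
= 1.0717

1.0717


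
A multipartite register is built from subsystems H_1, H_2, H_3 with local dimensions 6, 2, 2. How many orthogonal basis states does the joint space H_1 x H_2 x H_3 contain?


dim(H_1 x H_2 x H_3) = 6 * 2 * 2
= 12 * 2
= 24

24


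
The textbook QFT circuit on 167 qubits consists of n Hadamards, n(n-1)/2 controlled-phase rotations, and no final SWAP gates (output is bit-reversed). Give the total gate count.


Hadamard gates: 167
Controlled rotations: n*(n-1)/2 = 167*166/2 = 13861
SWAP gates: 0 (omitted)
Total = 167 + 13861
= 14028

14028


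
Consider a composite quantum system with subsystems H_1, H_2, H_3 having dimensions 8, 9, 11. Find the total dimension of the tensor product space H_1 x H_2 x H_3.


dim(H_1 x H_2 x H_3) = 8 * 9 * 11
= 72 * 11
= 792

792


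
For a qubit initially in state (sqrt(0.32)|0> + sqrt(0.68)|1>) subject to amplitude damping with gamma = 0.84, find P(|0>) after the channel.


For amplitude damping with parameter gamma on state sqrt(a)|0> + sqrt(b)|1>:
alpha^2 = 0.32, beta^2 = 0.68
P(|0>) = alpha^2 + gamma * beta^2
= 0.32 + 0.84 * 0.68
= 0.32 + 0.5712
= 0.8912

0.8912


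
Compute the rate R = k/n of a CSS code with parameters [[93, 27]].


Code rate R = k/n
= 27/93
= 0.2903

0.2903


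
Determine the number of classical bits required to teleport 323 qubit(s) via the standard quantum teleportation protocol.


Quantum teleportation requires 2 classical bits per qubit teleported.
323 qubit(s) -> 2 * 323 = 646 classical bits

646


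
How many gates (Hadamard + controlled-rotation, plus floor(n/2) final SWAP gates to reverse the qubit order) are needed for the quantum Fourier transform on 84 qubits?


Hadamard gates: 84
Controlled rotations: n*(n-1)/2 = 84*83/2 = 3486
SWAP gates: floor(n/2) = floor(84/2) = 42
Total = 84 + 3486 + 42
= 3612

3612


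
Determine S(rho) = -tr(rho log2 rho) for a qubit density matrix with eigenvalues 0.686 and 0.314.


S = -p*log2(p) - (1-p)*log2(1-p)
p = 0.6860, 1-p = 0.3140
= -0.6860 * log2(0.6860) - 0.3140 * log2(0.3140)
= -(-0.3730) - (-0.5247)
= 0.8977

0.8977


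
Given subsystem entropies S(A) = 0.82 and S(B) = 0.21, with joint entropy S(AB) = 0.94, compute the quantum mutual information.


I(A:B) = S(A) + S(B) - S(AB)
= 0.82 + 0.21 - 0.94
= 0.0900

0.0900


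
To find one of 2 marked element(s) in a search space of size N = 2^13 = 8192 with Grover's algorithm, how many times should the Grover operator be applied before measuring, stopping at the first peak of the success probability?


After j Grover iterations the success probability is P(j) = sin^2((2j+1)*theta), where sin(theta) = sqrt(k/N).
N = 2^13 = 8192, k = 2
sin(theta) = sqrt(k/N) = 0.015625
theta = arcsin(sqrt(k/N)) = 0.01562563585 rad
P(j) reaches its first maximum when (2j+1)*theta is as close as possible to pi/2, i.e. j = round(pi/(4*theta) - 1/2).
pi/(4*theta) - 1/2 = 49.7634
(For comparison, the common estimate pi/4 * sqrt(N/k) = 50.2655; the exact maximiser is used here.)
Optimal iterations = 50

50


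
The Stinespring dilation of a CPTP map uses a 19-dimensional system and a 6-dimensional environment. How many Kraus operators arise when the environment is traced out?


Tracing out the environment in an orthonormal basis {|i>_E} gives Kraus operators K_i = <i|_E U |0>_E.
Number of Kraus operators = dim(H_env) = d_env
= 6

6


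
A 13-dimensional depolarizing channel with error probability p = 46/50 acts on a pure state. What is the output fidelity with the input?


F = (1-p) + p/d
= (1 - 0.9200) + 0.9200/13
= 0.0800 + 0.0708
= 0.1508

0.1508


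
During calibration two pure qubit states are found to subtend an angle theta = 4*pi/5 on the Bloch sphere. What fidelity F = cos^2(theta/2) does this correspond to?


For states separated by angle theta on Bloch sphere:
F = cos^2(theta/2)
theta = 4*pi/5 = 2.5133
theta/2 = 1.2566
cos(theta/2) = 0.3090
F = 0.0955

0.0955


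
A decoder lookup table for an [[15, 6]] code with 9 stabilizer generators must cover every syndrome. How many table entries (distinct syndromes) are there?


Each stabilizer generator gives a binary (+1 or -1) measurement outcome.
With 9 independent generators:
Total syndromes = 2^9
= 512

512


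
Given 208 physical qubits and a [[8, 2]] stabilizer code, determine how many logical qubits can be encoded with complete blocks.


Each code block uses 8 physical qubits for 2 logical qubit(s).
Number of complete blocks = floor(208 / 8) = 26
Logical qubits = 26 * 2
= 52

52


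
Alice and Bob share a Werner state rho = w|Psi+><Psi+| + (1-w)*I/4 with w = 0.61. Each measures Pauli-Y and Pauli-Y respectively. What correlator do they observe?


|Psi+> = (|01> + |10>)/sqrt(2)
For the pure Bell state, <Y_A Y_B> = +1 (Bell-state Pauli correlator).
The maximally-mixed part I/4 has tr(I/4 * P tensor P) = 0 for any traceless Pauli P.
So <Y_A Y_B>_rho = w * (+1) + (1 - w) * 0
= 0.61 * (+1)
= 0.6100

0.6100


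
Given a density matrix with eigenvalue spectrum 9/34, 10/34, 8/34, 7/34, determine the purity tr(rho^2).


tr(rho^2) = sum of eigenvalues squared
= (9/34)^2 + (10/34)^2 + (8/34)^2 + (7/34)^2
= (81 + 100 + 64 + 49) / 1156
= 294/1156
= 0.2543

0.2543


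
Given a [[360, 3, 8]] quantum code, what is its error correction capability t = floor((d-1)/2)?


Code parameters: [[360, 3, 8]], distance d = 8.
Number of correctable errors = floor((d-1)/2)
= floor((8 - 1)/2)
= floor(7/2)
= 3

3


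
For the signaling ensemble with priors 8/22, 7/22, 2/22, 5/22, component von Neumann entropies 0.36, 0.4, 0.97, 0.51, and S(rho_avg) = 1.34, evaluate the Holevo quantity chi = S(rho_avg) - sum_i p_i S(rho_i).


chi = S(rho) - sum_i p_i * S(rho_i)
Weighted entropy = 8/22 * 0.36 + 7/22 * 0.4 + 2/22 * 0.97 + 5/22 * 0.51
= 0.4623
chi = 1.34 - 0.4623
= 0.8777

0.8777


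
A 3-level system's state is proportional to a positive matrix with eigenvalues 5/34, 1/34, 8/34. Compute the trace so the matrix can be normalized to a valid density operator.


tr(M) = sum of eigenvalues
= 5/34 + 1/34 + 8/34
= 14/34
= 0.4118

0.4118


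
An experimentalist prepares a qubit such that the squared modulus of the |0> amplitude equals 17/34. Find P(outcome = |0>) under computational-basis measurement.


|alpha|^2 = 17/34 = 0.5000
|beta|^2 = 1 - 17/34 = 17/34 = 0.5000
P(|0>) = |alpha|^2 = 0.5000

0.5000


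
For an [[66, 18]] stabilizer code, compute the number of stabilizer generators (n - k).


For an [[n,k]] stabilizer code:
Number of stabilizer generators = n - k
= 66 - 18
= 48

48


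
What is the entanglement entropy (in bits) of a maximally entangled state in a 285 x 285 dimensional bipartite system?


For a maximally entangled state in d x d:
S = log2(d) = log2(285)
= 8.1548

8.1548


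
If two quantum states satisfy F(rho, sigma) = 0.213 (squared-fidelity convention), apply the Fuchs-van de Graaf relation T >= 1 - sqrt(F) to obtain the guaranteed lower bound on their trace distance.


Fuchs-van de Graaf (squared-fidelity convention): 1 - sqrt(F) <= T <= sqrt(1 - F).
Lower bound: T >= 1 - sqrt(F)
sqrt(F) = sqrt(0.213) = 0.4615
T >= 1 - 0.4615
T >= 0.5385

0.5385


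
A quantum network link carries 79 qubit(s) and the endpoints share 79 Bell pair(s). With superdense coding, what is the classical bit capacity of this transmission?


Superdense coding allows 2 classical bits per shared entangled pair.
79 pair(s) -> 2 * 79 = 158 classical bits

158


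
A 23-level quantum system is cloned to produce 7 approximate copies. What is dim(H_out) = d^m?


Output space = H^(tensor 7) where dim(H) = 23
dim = 23^7
= 529 (after 2 factors)
= 12167 (after 3 factors)
= 279841 (after 4 factors)
= 6436343 (after 5 factors)
= 148035889 (after 6 factors)
= 3404825447 (after 7 factors)
= 3404825447

3404825447


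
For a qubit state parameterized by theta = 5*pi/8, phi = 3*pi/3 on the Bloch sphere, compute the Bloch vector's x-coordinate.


theta = 1.9635, phi = 3.1416
r_x = sin(theta)*cos(phi) = 0.9239 * -1.0000
r_x = -0.9239

-0.9239


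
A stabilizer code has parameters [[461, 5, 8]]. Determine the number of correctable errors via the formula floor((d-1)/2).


Code parameters: [[461, 5, 8]], distance d = 8.
Number of correctable errors = floor((d-1)/2)
= floor((8 - 1)/2)
= floor(7/2)
= 3

3


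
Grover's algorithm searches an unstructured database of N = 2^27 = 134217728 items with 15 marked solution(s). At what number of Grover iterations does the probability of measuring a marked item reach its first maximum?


After j Grover iterations the success probability is P(j) = sin^2((2j+1)*theta), where sin(theta) = sqrt(k/N).
N = 2^27 = 134217728, k = 15
sin(theta) = sqrt(k/N) = 0.0003343033188
theta = arcsin(sqrt(k/N)) = 0.000334303325 rad
P(j) reaches its first maximum when (2j+1)*theta is as close as possible to pi/2, i.e. j = round(pi/(4*theta) - 1/2).
pi/(4*theta) - 1/2 = 2348.8579
(For comparison, the common estimate pi/4 * sqrt(N/k) = 2349.3580; the exact maximiser is used here.)
Optimal iterations = 2349

2349


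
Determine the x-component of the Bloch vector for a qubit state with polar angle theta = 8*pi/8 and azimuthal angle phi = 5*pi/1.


theta = 3.1416, phi = 15.7080
r_x = sin(theta)*cos(phi) = 0.0000 * -1.0000
r_x = 0.0000

0.0000


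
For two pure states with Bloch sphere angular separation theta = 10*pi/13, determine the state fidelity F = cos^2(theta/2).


For states separated by angle theta on Bloch sphere:
F = cos^2(theta/2)
theta = 10*pi/13 = 2.4166
theta/2 = 1.2083
cos(theta/2) = 0.3546
F = 0.1257

0.1257


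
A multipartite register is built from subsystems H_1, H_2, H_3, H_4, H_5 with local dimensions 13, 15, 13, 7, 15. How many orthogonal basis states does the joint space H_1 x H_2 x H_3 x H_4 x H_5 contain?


dim(H_1 x H_2 x H_3 x H_4 x H_5) = 13 * 15 * 13 * 7 * 15
= 195 * 13 * 7 * 15
= 2535 * 7 * 15
= 17745 * 15
= 266175

266175


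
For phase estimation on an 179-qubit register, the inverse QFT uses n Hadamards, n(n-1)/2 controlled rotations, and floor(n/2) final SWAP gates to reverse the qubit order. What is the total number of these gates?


Hadamard gates: 179
Controlled rotations: n*(n-1)/2 = 179*178/2 = 15931
SWAP gates: floor(n/2) = floor(179/2) = 89
Total = 179 + 15931 + 89
= 16199

16199


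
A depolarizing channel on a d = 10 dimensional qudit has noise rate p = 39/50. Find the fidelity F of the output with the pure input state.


F = (1-p) + p/d
= (1 - 0.7800) + 0.7800/10
= 0.2200 + 0.0780
= 0.2980

0.2980


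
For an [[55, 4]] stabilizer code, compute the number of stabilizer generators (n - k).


For an [[n,k]] stabilizer code:
Number of stabilizer generators = n - k
= 55 - 4
= 51

51


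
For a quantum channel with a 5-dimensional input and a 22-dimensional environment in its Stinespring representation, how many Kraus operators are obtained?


Tracing out the environment in an orthonormal basis {|i>_E} gives Kraus operators K_i = <i|_E U |0>_E.
Number of Kraus operators = dim(H_env) = d_env
= 22

22


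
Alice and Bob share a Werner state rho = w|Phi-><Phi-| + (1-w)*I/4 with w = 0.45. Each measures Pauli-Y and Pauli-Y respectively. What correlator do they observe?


|Phi-> = (|00> - |11>)/sqrt(2)
For the pure Bell state, <Y_A Y_B> = +1 (Bell-state Pauli correlator).
The maximally-mixed part I/4 has tr(I/4 * P tensor P) = 0 for any traceless Pauli P.
So <Y_A Y_B>_rho = w * (+1) + (1 - w) * 0
= 0.45 * (+1)
= 0.4500

0.4500


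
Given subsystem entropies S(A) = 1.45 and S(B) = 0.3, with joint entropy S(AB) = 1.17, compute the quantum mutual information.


I(A:B) = S(A) + S(B) - S(AB)
= 1.45 + 0.3 - 1.17
= 0.5800

0.5800


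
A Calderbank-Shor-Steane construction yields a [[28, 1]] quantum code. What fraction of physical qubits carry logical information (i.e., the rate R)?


Code rate R = k/n
= 1/28
= 0.0357

0.0357


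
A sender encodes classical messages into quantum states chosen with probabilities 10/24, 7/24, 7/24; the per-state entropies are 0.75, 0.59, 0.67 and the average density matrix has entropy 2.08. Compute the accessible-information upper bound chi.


chi = S(rho) - sum_i p_i * S(rho_i)
Weighted entropy = 10/24 * 0.75 + 7/24 * 0.59 + 7/24 * 0.67
= 0.6800
chi = 2.08 - 0.6800
= 1.4000

1.4000


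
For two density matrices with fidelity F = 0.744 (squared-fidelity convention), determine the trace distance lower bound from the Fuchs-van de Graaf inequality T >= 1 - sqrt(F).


Fuchs-van de Graaf (squared-fidelity convention): 1 - sqrt(F) <= T <= sqrt(1 - F).
Lower bound: T >= 1 - sqrt(F)
sqrt(F) = sqrt(0.744) = 0.8626
T >= 1 - 0.8626
T >= 0.1374

0.1374


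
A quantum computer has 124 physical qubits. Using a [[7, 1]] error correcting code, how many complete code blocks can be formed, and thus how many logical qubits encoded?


Each code block uses 7 physical qubits for 1 logical qubit(s).
Number of complete blocks = floor(124 / 7) = 17
Logical qubits = 17 * 1
= 17

17


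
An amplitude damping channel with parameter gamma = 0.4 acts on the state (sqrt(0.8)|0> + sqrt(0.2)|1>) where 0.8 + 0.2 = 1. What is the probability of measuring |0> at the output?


For amplitude damping with parameter gamma on state sqrt(a)|0> + sqrt(b)|1>:
alpha^2 = 0.8, beta^2 = 0.2
P(|0>) = alpha^2 + gamma * beta^2
= 0.8 + 0.4 * 0.2
= 0.8 + 0.0800
= 0.8800

0.8800


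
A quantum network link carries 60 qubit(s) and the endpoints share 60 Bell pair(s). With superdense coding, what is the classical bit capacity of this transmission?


Superdense coding allows 2 classical bits per shared entangled pair.
60 pair(s) -> 2 * 60 = 120 classical bits

120


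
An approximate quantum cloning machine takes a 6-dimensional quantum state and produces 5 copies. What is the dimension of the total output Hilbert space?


Output space = H^(tensor 5) where dim(H) = 6
dim = 6^5
= 36 (after 2 factors)
= 216 (after 3 factors)
= 1296 (after 4 factors)
= 7776 (after 5 factors)
= 7776

7776


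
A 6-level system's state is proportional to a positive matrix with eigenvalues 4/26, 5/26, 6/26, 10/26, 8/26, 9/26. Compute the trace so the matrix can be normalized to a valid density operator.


tr(M) = sum of eigenvalues
= 4/26 + 5/26 + 6/26 + 10/26 + 8/26 + 9/26
= 42/26
= 1.6154

1.6154


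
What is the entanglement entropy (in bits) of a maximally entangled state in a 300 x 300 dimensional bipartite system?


For a maximally entangled state in d x d:
S = log2(d) = log2(300)
= 8.2288

8.2288


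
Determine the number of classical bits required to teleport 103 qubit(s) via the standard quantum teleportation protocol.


Quantum teleportation requires 2 classical bits per qubit teleported.
103 qubit(s) -> 2 * 103 = 206 classical bits

206


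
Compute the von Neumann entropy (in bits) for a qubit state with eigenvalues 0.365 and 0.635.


S = -p*log2(p) - (1-p)*log2(1-p)
p = 0.3650, 1-p = 0.6350
= -0.3650 * log2(0.3650) - 0.6350 * log2(0.6350)
= -(-0.5307) - (-0.4160)
= 0.9468

0.9468


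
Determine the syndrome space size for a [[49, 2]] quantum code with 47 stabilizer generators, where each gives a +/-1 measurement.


Each stabilizer generator gives a binary (+1 or -1) measurement outcome.
With 47 independent generators:
Total syndromes = 2^47
= 140737488355328

140737488355328


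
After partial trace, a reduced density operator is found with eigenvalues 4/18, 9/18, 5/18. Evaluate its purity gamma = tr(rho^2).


tr(rho^2) = sum of eigenvalues squared
= (4/18)^2 + (9/18)^2 + (5/18)^2
= (16 + 81 + 25) / 324
= 122/324
= 0.3765

0.3765


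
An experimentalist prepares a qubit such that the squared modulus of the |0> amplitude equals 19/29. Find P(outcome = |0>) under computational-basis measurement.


|alpha|^2 = 19/29 = 0.6552
|beta|^2 = 1 - 19/29 = 10/29 = 0.3448
P(|0>) = |alpha|^2 = 0.6552

0.6552


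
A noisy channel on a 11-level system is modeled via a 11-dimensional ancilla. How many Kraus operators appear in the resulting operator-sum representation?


Tracing out the environment in an orthonormal basis {|i>_E} gives Kraus operators K_i = <i|_E U |0>_E.
Number of Kraus operators = dim(H_env) = d_env
= 11

11


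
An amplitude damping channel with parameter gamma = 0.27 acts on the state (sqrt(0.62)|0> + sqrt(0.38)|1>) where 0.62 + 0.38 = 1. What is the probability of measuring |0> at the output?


For amplitude damping with parameter gamma on state sqrt(a)|0> + sqrt(b)|1>:
alpha^2 = 0.62, beta^2 = 0.38
P(|0>) = alpha^2 + gamma * beta^2
= 0.62 + 0.27 * 0.38
= 0.62 + 0.1026
= 0.7226

0.7226


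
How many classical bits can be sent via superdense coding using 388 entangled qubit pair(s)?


Superdense coding allows 2 classical bits per shared entangled pair.
388 pair(s) -> 2 * 388 = 776 classical bits

776


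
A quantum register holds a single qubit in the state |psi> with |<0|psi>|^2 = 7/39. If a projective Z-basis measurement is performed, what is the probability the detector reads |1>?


|alpha|^2 = 7/39 = 0.1795
|beta|^2 = 1 - 7/39 = 32/39 = 0.8205
P(|1>) = |beta|^2 = 0.8205

0.8205


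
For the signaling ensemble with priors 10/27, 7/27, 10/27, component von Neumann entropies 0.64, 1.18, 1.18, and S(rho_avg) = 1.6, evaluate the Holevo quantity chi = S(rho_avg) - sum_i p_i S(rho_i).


chi = S(rho) - sum_i p_i * S(rho_i)
Weighted entropy = 10/27 * 0.64 + 7/27 * 1.18 + 10/27 * 1.18
= 0.9800
chi = 1.6 - 0.9800
= 0.6200

0.6200


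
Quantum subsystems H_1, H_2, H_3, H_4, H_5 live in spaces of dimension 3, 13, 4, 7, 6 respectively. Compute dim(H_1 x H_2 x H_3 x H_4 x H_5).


dim(H_1 x H_2 x H_3 x H_4 x H_5) = 3 * 13 * 4 * 7 * 6
= 39 * 4 * 7 * 6
= 156 * 7 * 6
= 1092 * 6
= 6552

6552


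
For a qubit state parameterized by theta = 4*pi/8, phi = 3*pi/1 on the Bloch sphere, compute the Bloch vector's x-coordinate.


theta = 1.5708, phi = 9.4248
r_x = sin(theta)*cos(phi) = 1.0000 * -1.0000
r_x = -1.0000

-1.0000


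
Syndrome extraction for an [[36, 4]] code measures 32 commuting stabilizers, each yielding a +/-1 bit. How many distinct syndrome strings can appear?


Each stabilizer generator gives a binary (+1 or -1) measurement outcome.
With 32 independent generators:
Total syndromes = 2^32
= 4294967296

4294967296


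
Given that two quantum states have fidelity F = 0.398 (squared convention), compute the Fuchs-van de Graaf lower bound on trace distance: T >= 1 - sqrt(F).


Fuchs-van de Graaf (squared-fidelity convention): 1 - sqrt(F) <= T <= sqrt(1 - F).
Lower bound: T >= 1 - sqrt(F)
sqrt(F) = sqrt(0.398) = 0.6309
T >= 1 - 0.6309
T >= 0.3691

0.3691


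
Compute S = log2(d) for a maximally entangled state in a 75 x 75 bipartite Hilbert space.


For a maximally entangled state in d x d:
S = log2(d) = log2(75)
= 6.2288

6.2288


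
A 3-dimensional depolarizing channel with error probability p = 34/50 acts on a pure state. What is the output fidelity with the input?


F = (1-p) + p/d
= (1 - 0.6800) + 0.6800/3
= 0.3200 + 0.2267
= 0.5467

0.5467


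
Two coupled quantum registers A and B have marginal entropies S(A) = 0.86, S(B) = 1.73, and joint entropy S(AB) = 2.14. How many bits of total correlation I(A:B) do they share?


I(A:B) = S(A) + S(B) - S(AB)
= 0.86 + 1.73 - 2.14
= 0.4500

0.4500


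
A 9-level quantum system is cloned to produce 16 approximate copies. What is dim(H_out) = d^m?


Output space = H^(tensor 16) where dim(H) = 9
dim = 9^16
= 81 (after 2 factors)
= 729 (after 3 factors)
= 6561 (after 4 factors)
= 59049 (after 5 factors)
= 531441 (after 6 factors)
= 4782969 (after 7 factors)
= 43046721 (after 8 factors)
= 387420489 (after 9 factors)
= 3486784401 (after 10 factors)
= 31381059609 (after 11 factors)
= 282429536481 (after 12 factors)
= 2541865828329 (after 13 factors)
= 22876792454961 (after 14 factors)
= 205891132094649 (after 15 factors)
= 1853020188851841 (after 16 factors)
= 1853020188851841

1853020188851841


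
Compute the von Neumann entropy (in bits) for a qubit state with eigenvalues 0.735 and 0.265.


S = -p*log2(p) - (1-p)*log2(1-p)
p = 0.7350, 1-p = 0.2650
= -0.7350 * log2(0.7350) - 0.2650 * log2(0.2650)
= -(-0.3265) - (-0.5077)
= 0.8342

0.8342


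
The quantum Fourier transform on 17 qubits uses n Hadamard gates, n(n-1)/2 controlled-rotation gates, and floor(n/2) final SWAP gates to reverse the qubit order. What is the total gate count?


Hadamard gates: 17
Controlled rotations: n*(n-1)/2 = 17*16/2 = 136
SWAP gates: floor(n/2) = floor(17/2) = 8
Total = 17 + 136 + 8
= 161

161


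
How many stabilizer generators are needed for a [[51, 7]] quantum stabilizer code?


For an [[n,k]] stabilizer code:
Number of stabilizer generators = n - k
= 51 - 7
= 44

44


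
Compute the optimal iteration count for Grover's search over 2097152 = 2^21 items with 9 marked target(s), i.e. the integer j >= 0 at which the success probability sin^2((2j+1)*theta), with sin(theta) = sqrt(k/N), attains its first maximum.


After j Grover iterations the success probability is P(j) = sin^2((2j+1)*theta), where sin(theta) = sqrt(k/N).
N = 2^21 = 2097152, k = 9
sin(theta) = sqrt(k/N) = 0.002071601898
theta = arcsin(sqrt(k/N)) = 0.00207160338 rad
P(j) reaches its first maximum when (2j+1)*theta is as close as possible to pi/2, i.e. j = round(pi/(4*theta) - 1/2).
pi/(4*theta) - 1/2 = 378.6257
(For comparison, the common estimate pi/4 * sqrt(N/k) = 379.1260; the exact maximiser is used here.)
Optimal iterations = 379

379


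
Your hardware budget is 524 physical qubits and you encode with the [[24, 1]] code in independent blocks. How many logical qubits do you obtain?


Each code block uses 24 physical qubits for 1 logical qubit(s).
Number of complete blocks = floor(524 / 24) = 21
Logical qubits = 21 * 1
= 21

21


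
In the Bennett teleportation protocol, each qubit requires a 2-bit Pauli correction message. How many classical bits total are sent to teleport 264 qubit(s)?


Quantum teleportation requires 2 classical bits per qubit teleported.
264 qubit(s) -> 2 * 264 = 528 classical bits

528


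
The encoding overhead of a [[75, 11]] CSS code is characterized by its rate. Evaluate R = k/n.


Code rate R = k/n
= 11/75
= 0.1467

0.1467


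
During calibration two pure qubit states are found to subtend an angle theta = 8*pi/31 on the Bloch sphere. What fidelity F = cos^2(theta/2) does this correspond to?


For states separated by angle theta on Bloch sphere:
F = cos^2(theta/2)
theta = 8*pi/31 = 0.8107
theta/2 = 0.4054
cos(theta/2) = 0.9190
F = 0.8445

0.8445


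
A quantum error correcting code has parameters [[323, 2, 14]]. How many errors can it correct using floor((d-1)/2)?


Code parameters: [[323, 2, 14]], distance d = 14.
Number of correctable errors = floor((d-1)/2)
= floor((14 - 1)/2)
= floor(13/2)
= 6

6


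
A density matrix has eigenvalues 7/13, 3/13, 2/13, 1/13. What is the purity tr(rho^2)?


tr(rho^2) = sum of eigenvalues squared
= (7/13)^2 + (3/13)^2 + (2/13)^2 + (1/13)^2
= (49 + 9 + 4 + 1) / 169
= 63/169
= 0.3728

0.3728


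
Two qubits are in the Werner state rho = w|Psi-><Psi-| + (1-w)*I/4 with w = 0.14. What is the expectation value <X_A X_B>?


|Psi-> = (|01> - |10>)/sqrt(2)
For the pure Bell state, <X_A X_B> = -1 (Bell-state Pauli correlator).
The maximally-mixed part I/4 has tr(I/4 * P tensor P) = 0 for any traceless Pauli P.
So <X_A X_B>_rho = w * (-1) + (1 - w) * 0
= 0.14 * (-1)
= -0.1400

-0.1400


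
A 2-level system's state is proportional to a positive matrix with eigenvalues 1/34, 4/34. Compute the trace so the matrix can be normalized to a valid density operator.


tr(M) = sum of eigenvalues
= 1/34 + 4/34
= 5/34
= 0.1471

0.1471


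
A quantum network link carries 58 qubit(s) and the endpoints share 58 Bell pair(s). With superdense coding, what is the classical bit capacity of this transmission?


Superdense coding allows 2 classical bits per shared entangled pair.
58 pair(s) -> 2 * 58 = 116 classical bits

116


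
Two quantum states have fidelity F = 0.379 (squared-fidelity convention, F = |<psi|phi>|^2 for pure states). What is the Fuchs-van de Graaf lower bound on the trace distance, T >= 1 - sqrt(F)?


Fuchs-van de Graaf (squared-fidelity convention): 1 - sqrt(F) <= T <= sqrt(1 - F).
Lower bound: T >= 1 - sqrt(F)
sqrt(F) = sqrt(0.379) = 0.6156
T >= 1 - 0.6156
T >= 0.3844

0.3844


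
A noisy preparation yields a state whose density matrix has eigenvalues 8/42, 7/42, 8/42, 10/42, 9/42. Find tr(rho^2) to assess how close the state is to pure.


tr(rho^2) = sum of eigenvalues squared
= (8/42)^2 + (7/42)^2 + (8/42)^2 + (10/42)^2 + (9/42)^2
= (64 + 49 + 64 + 100 + 81) / 1764
= 358/1764
= 0.2029

0.2029


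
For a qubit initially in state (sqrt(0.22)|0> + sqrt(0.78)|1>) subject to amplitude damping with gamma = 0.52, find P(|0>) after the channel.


For amplitude damping with parameter gamma on state sqrt(a)|0> + sqrt(b)|1>:
alpha^2 = 0.22, beta^2 = 0.78
P(|0>) = alpha^2 + gamma * beta^2
= 0.22 + 0.52 * 0.78
= 0.22 + 0.4056
= 0.6256

0.6256


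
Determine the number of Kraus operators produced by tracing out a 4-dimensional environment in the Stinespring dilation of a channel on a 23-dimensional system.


Tracing out the environment in an orthonormal basis {|i>_E} gives Kraus operators K_i = <i|_E U |0>_E.
Number of Kraus operators = dim(H_env) = d_env
= 4

4


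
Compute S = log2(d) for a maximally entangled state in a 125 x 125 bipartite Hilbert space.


For a maximally entangled state in d x d:
S = log2(d) = log2(125)
= 6.9658

6.9658


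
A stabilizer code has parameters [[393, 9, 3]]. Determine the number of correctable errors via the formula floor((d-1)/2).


Code parameters: [[393, 9, 3]], distance d = 3.
Number of correctable errors = floor((d-1)/2)
= floor((3 - 1)/2)
= floor(2/2)
= 1

1


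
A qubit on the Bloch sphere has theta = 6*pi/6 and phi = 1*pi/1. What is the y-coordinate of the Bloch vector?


theta = 3.1416, phi = 3.1416
r_y = sin(theta)*sin(phi) = 0.0000 * 0.0000
r_y = 0.0000

0.0000


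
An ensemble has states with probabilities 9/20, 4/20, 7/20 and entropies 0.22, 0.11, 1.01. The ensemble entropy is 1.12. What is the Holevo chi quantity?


chi = S(rho) - sum_i p_i * S(rho_i)
Weighted entropy = 9/20 * 0.22 + 4/20 * 0.11 + 7/20 * 1.01
= 0.4745
chi = 1.12 - 0.4745
= 0.6455

0.6455


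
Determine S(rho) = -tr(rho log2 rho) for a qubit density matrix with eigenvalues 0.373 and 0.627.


S = -p*log2(p) - (1-p)*log2(1-p)
p = 0.3730, 1-p = 0.6270
= -0.3730 * log2(0.3730) - 0.6270 * log2(0.6270)
= -(-0.5307) - (-0.4223)
= 0.9529

0.9529


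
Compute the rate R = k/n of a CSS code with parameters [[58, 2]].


Code rate R = k/n
= 2/58
= 0.0345

0.0345


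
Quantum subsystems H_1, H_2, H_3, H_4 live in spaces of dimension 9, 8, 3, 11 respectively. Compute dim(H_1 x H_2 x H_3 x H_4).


dim(H_1 x H_2 x H_3 x H_4) = 9 * 8 * 3 * 11
= 72 * 3 * 11
= 216 * 11
= 2376

2376


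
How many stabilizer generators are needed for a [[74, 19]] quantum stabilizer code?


For an [[n,k]] stabilizer code:
Number of stabilizer generators = n - k
= 74 - 19
= 55

55


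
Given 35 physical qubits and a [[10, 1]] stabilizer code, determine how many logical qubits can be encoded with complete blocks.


Each code block uses 10 physical qubits for 1 logical qubit(s).
Number of complete blocks = floor(35 / 10) = 3
Logical qubits = 3 * 1
= 3

3


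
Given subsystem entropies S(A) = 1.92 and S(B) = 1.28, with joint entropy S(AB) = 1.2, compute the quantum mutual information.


I(A:B) = S(A) + S(B) - S(AB)
= 1.92 + 1.28 - 1.2
= 2.0000

2.0000


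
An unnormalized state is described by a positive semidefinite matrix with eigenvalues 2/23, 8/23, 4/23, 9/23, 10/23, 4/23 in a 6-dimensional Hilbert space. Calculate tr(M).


tr(M) = sum of eigenvalues
= 2/23 + 8/23 + 4/23 + 9/23 + 10/23 + 4/23
= 37/23
= 1.6087

1.6087


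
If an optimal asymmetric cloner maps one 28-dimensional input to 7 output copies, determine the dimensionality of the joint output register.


Output space = H^(tensor 7) where dim(H) = 28
dim = 28^7
= 784 (after 2 factors)
= 21952 (after 3 factors)
= 614656 (after 4 factors)
= 17210368 (after 5 factors)
= 481890304 (after 6 factors)
= 13492928512 (after 7 factors)
= 13492928512

13492928512


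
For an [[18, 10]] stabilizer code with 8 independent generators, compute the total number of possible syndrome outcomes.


Each stabilizer generator gives a binary (+1 or -1) measurement outcome.
With 8 independent generators:
Total syndromes = 2^8
= 256

256


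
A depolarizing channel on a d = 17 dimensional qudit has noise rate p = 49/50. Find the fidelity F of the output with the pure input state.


F = (1-p) + p/d
= (1 - 0.9800) + 0.9800/17
= 0.0200 + 0.0576
= 0.0776

0.0776


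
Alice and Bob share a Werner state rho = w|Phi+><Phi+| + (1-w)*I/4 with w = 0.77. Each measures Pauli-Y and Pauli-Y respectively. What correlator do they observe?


|Phi+> = (|00> + |11>)/sqrt(2)
For the pure Bell state, <Y_A Y_B> = -1 (Bell-state Pauli correlator).
The maximally-mixed part I/4 has tr(I/4 * P tensor P) = 0 for any traceless Pauli P.
So <Y_A Y_B>_rho = w * (-1) + (1 - w) * 0
= 0.77 * (-1)
= -0.7700

-0.7700


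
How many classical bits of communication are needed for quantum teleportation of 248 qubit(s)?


Quantum teleportation requires 2 classical bits per qubit teleported.
248 qubit(s) -> 2 * 248 = 496 classical bits

496


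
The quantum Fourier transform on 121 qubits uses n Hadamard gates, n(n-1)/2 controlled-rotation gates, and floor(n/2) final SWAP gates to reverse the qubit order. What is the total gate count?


Hadamard gates: 121
Controlled rotations: n*(n-1)/2 = 121*120/2 = 7260
SWAP gates: floor(n/2) = floor(121/2) = 60
Total = 121 + 7260 + 60
= 7441

7441


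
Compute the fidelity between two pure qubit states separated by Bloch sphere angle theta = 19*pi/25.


For states separated by angle theta on Bloch sphere:
F = cos^2(theta/2)
theta = 19*pi/25 = 2.3876
theta/2 = 1.1938
cos(theta/2) = 0.3681
F = 0.1355

0.1355


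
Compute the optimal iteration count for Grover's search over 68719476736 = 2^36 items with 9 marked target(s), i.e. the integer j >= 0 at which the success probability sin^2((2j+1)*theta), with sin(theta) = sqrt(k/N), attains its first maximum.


After j Grover iterations the success probability is P(j) = sin^2((2j+1)*theta), where sin(theta) = sqrt(k/N).
N = 2^36 = 68719476736, k = 9
sin(theta) = sqrt(k/N) = 1.14440918e-05
theta = arcsin(sqrt(k/N)) = 1.14440918e-05 rad
P(j) reaches its first maximum when (2j+1)*theta is as close as possible to pi/2, i.e. j = round(pi/(4*theta) - 1/2).
pi/(4*theta) - 1/2 = 68628.6387
(For comparison, the common estimate pi/4 * sqrt(N/k) = 68629.1387; the exact maximiser is used here.)
Optimal iterations = 68629

68629


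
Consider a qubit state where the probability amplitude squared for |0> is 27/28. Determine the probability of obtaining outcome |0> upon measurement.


|alpha|^2 = 27/28 = 0.9643
|beta|^2 = 1 - 27/28 = 1/28 = 0.0357
P(|0>) = |alpha|^2 = 0.9643

0.9643


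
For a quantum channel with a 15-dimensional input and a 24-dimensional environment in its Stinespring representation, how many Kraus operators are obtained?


Tracing out the environment in an orthonormal basis {|i>_E} gives Kraus operators K_i = <i|_E U |0>_E.
Number of Kraus operators = dim(H_env) = d_env
= 24

24


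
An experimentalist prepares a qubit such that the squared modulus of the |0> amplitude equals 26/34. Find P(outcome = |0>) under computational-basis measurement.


|alpha|^2 = 26/34 = 0.7647
|beta|^2 = 1 - 26/34 = 8/34 = 0.2353
P(|0>) = |alpha|^2 = 0.7647

0.7647


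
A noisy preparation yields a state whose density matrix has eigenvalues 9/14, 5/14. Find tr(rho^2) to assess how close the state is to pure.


tr(rho^2) = sum of eigenvalues squared
= (9/14)^2 + (5/14)^2
= (81 + 25) / 196
= 106/196
= 0.5408

0.5408


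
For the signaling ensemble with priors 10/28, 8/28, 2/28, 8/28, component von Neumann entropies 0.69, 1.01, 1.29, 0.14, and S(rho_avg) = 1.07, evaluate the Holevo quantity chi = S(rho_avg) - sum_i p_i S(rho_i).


chi = S(rho) - sum_i p_i * S(rho_i)
Weighted entropy = 10/28 * 0.69 + 8/28 * 1.01 + 2/28 * 1.29 + 8/28 * 0.14
= 0.6671
chi = 1.07 - 0.6671
= 0.4029

0.4029


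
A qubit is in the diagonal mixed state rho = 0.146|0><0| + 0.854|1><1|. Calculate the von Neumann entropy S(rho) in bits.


S = -p*log2(p) - (1-p)*log2(1-p)
p = 0.1460, 1-p = 0.8540
= -0.1460 * log2(0.1460) - 0.8540 * log2(0.8540)
= -(-0.4053) - (-0.1944)
= 0.5997

0.5997


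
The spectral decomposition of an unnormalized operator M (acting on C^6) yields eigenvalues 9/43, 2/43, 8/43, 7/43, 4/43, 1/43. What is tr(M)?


tr(M) = sum of eigenvalues
= 9/43 + 2/43 + 8/43 + 7/43 + 4/43 + 1/43
= 31/43
= 0.7209

0.7209


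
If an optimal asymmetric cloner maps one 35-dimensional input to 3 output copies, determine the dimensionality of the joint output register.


Output space = H^(tensor 3) where dim(H) = 35
dim = 35^3
= 1225 (after 2 factors)
= 42875 (after 3 factors)
= 42875

42875


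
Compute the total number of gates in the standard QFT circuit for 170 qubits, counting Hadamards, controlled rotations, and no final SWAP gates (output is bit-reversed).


Hadamard gates: 170
Controlled rotations: n*(n-1)/2 = 170*169/2 = 14365
SWAP gates: 0 (omitted)
Total = 170 + 14365
= 14535

14535


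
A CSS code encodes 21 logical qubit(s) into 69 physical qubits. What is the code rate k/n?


Code rate R = k/n
= 21/69
= 0.3043

0.3043


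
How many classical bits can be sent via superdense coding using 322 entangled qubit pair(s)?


Superdense coding allows 2 classical bits per shared entangled pair.
322 pair(s) -> 2 * 322 = 644 classical bits

644


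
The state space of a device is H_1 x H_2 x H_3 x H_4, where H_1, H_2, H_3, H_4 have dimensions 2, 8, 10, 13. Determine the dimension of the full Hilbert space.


dim(H_1 x H_2 x H_3 x H_4) = 2 * 8 * 10 * 13
= 16 * 10 * 13
= 160 * 13
= 2080

2080


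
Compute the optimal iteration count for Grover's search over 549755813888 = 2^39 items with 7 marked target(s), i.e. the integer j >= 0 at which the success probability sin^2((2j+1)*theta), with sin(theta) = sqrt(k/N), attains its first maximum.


After j Grover iterations the success probability is P(j) = sin^2((2j+1)*theta), where sin(theta) = sqrt(k/N).
N = 2^39 = 549755813888, k = 7
sin(theta) = sqrt(k/N) = 3.568322551e-06
theta = arcsin(sqrt(k/N)) = 3.568322551e-06 rad
P(j) reaches its first maximum when (2j+1)*theta is as close as possible to pi/2, i.e. j = round(pi/(4*theta) - 1/2).
pi/(4*theta) - 1/2 = 220102.4061
(For comparison, the common estimate pi/4 * sqrt(N/k) = 220102.9061; the exact maximiser is used here.)
Optimal iterations = 220102

220102


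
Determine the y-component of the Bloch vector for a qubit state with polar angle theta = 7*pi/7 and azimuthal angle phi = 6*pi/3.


theta = 3.1416, phi = 6.2832
r_y = sin(theta)*sin(phi) = 0.0000 * 0.0000
r_y = 0.0000

0.0000


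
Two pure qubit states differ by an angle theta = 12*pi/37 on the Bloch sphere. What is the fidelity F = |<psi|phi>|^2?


For states separated by angle theta on Bloch sphere:
F = cos^2(theta/2)
theta = 12*pi/37 = 1.0189
theta/2 = 0.5094
cos(theta/2) = 0.8730
F = 0.7622

0.7622


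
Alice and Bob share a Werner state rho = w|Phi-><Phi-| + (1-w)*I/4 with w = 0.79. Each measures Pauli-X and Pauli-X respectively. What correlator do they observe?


|Phi-> = (|00> - |11>)/sqrt(2)
For the pure Bell state, <X_A X_B> = -1 (Bell-state Pauli correlator).
The maximally-mixed part I/4 has tr(I/4 * P tensor P) = 0 for any traceless Pauli P.
So <X_A X_B>_rho = w * (-1) + (1 - w) * 0
= 0.79 * (-1)
= -0.7900

-0.7900


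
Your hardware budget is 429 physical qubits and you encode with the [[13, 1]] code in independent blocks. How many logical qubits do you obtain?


Each code block uses 13 physical qubits for 1 logical qubit(s).
Number of complete blocks = floor(429 / 13) = 33
Logical qubits = 33 * 1
= 33

33


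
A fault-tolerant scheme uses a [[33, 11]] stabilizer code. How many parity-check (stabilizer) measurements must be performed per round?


For an [[n,k]] stabilizer code:
Number of stabilizer generators = n - k
= 33 - 11
= 22

22


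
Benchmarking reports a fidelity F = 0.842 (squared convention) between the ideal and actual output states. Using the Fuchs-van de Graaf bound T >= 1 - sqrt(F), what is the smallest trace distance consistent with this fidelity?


Fuchs-van de Graaf (squared-fidelity convention): 1 - sqrt(F) <= T <= sqrt(1 - F).
Lower bound: T >= 1 - sqrt(F)
sqrt(F) = sqrt(0.842) = 0.9176
T >= 1 - 0.9176
T >= 0.0824

0.0824


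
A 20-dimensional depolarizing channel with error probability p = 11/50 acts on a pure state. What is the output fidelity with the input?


F = (1-p) + p/d
= (1 - 0.2200) + 0.2200/20
= 0.7800 + 0.0110
= 0.7910

0.7910


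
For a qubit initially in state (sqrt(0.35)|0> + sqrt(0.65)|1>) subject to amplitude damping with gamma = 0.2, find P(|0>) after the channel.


For amplitude damping with parameter gamma on state sqrt(a)|0> + sqrt(b)|1>:
alpha^2 = 0.35, beta^2 = 0.65
P(|0>) = alpha^2 + gamma * beta^2
= 0.35 + 0.2 * 0.65
= 0.35 + 0.1300
= 0.4800

0.4800


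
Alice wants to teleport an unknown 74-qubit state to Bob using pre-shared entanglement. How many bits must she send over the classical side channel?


Quantum teleportation requires 2 classical bits per qubit teleported.
74 qubit(s) -> 2 * 74 = 148 classical bits

148


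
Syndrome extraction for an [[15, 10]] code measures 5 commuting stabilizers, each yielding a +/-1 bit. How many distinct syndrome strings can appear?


Each stabilizer generator gives a binary (+1 or -1) measurement outcome.
With 5 independent generators:
Total syndromes = 2^5
= 32

32


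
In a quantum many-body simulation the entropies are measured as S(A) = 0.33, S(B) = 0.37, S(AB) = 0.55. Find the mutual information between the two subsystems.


I(A:B) = S(A) + S(B) - S(AB)
= 0.33 + 0.37 - 0.55
= 0.1500

0.1500


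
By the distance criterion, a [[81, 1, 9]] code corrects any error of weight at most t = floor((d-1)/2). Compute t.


Code parameters: [[81, 1, 9]], distance d = 9.
Number of correctable errors = floor((d-1)/2)
= floor((9 - 1)/2)
= floor(8/2)
= 4

4


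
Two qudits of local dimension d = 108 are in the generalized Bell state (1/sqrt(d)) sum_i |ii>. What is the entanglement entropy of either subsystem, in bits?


For a maximally entangled state in d x d:
S = log2(d) = log2(108)
= 6.7549

6.7549


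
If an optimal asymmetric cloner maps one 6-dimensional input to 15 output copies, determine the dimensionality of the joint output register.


Output space = H^(tensor 15) where dim(H) = 6
dim = 6^15
= 36 (after 2 factors)
= 216 (after 3 factors)
= 1296 (after 4 factors)
= 7776 (after 5 factors)
= 46656 (after 6 factors)
= 279936 (after 7 factors)
= 1679616 (after 8 factors)
= 10077696 (after 9 factors)
= 60466176 (after 10 factors)
= 362797056 (after 11 factors)
= 2176782336 (after 12 factors)
= 13060694016 (after 13 factors)
= 78364164096 (after 14 factors)
= 470184984576 (after 15 factors)
= 470184984576

470184984576
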